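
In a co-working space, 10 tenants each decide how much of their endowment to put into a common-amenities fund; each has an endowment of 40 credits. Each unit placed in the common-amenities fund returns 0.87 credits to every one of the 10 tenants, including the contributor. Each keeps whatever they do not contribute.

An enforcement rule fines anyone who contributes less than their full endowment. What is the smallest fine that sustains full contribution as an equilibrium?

5.20 credits

Given the others contribute fully, the best deviation is to contribute 0 (any partial contribution still incurs the fine and gives up units whose private return 0.87 is below 1).
Deviating from 40 to 0 saves 40 credits but forfeits the deviator's share of the drop in the common-amenities fund: 0.87 × 40 = 34.80.
So the deviation gain is 40 − 34.80 = 5.20, and the fine must be at least 5.20 credits to wipe it out.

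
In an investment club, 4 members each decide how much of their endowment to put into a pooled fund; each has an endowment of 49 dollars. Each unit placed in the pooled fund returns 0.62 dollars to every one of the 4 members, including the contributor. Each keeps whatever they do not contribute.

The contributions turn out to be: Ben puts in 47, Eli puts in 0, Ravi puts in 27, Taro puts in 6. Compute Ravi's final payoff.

71.60 dollars

Total contributed: 47 + 0 + 27 + 6 = 80.
Each receives 0.62 × 80 = 49.60 from the pooled fund.
Ravi keeps 49 − 27 = 22, so Ravi's payoff is 22 + 49.60 = 71.60.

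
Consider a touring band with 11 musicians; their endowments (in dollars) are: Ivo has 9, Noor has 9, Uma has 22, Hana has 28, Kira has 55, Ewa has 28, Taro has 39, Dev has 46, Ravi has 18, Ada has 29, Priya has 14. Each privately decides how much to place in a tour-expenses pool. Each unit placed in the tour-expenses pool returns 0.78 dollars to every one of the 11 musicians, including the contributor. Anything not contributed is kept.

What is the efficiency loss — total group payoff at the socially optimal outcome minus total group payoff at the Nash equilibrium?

2251.26 dollars

The private return per contributed unit is 0.78 < 1 for everyone, so the Nash equilibrium is zero contribution and the group total is Σ E_j = 9 + 9 + 22 + 28 + 55 + 28 + 39 + 46 + 18 + 29 + 14 = 297.
Each contributed unit returns 8.580 to the group, so the social optimum is full contribution by everyone: group total = 8.580 × 297 = 2548.26.
Efficiency loss = (8.580 − 1) × 297 = 2251.26.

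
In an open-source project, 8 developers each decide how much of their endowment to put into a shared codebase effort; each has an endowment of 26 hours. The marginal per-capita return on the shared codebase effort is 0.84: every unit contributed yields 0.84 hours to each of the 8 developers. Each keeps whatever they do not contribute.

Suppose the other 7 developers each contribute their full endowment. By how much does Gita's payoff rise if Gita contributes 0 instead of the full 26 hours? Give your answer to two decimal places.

4.16 hours

Switching from a contribution of 26 to 0 lets Gita keep an extra 26 hours, but lowers the shared codebase effort by 26, which costs Gita their own share of that drop: 0.84 × 26 = 21.84.
Net gain = 26 − 21.84 = 4.16. The private return per contributed unit (0.84) is below 1, so free-riding is indeed the best response regardless of what the others do.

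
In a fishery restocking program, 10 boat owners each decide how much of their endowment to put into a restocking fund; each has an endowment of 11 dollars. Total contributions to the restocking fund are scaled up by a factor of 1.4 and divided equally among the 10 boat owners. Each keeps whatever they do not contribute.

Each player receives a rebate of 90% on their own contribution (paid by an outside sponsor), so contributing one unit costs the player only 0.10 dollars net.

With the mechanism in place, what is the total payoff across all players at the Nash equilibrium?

With the mechanism, a contributed unit returns (1.4/10) / 0.10 = 1.4000 per unit of net cost to the contributor — now above 1 — so contributing fully is weakly dominant for every player.
At the Nash equilibrium everyone contributes 11. Group total payoff = 10 × (11 × 0.90 + 1.4 × 11) = 253.00.

253.00 dollars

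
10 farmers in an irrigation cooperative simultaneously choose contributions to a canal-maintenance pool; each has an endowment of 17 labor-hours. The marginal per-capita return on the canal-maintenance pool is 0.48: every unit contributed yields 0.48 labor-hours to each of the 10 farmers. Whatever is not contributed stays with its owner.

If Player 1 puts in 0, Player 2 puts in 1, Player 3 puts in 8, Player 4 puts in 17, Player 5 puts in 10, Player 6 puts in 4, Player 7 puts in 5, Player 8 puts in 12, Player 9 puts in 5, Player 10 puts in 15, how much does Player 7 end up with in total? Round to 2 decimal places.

48.96 labor-hours

Total contributed: 0 + 1 + 8 + 17 + 10 + 4 + 5 + 12 + 5 + 15 = 77.
Each receives 0.48 × 77 = 36.96 from the canal-maintenance pool.
Player 7 keeps 17 − 5 = 12, so Player 7's payoff is 12 + 36.96 = 48.96.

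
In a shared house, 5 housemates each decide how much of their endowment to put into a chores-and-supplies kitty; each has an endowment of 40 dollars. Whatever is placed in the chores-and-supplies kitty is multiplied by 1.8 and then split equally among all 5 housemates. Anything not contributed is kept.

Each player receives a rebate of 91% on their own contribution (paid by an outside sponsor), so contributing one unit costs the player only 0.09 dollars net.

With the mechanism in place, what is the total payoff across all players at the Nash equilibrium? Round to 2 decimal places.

With the mechanism, a contributed unit returns (1.8/5) / 0.09 = 4.0000 per unit of net cost to the contributor — now above 1 — so contributing fully is weakly dominant for every player.
So the Nash equilibrium is full contribution by all 5; the group earns 5 × (40 × 0.91 + 1.8 × 40) = 542.00.

542.00 dollars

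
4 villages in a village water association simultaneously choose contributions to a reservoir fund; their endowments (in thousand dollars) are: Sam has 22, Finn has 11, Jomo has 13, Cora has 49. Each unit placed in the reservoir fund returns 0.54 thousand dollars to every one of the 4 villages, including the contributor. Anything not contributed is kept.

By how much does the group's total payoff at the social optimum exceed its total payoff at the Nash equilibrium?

The private return per contributed unit is 0.54 < 1 for everyone, so the Nash equilibrium is zero contribution and the group total is Σ E_j = 22 + 11 + 13 + 49 = 95.
Each contributed unit returns 2.160 to the group, so the social optimum is full contribution by everyone: group total = 2.160 × 95 = 205.20.
Efficiency loss = (2.160 − 1) × 95 = 110.20.

110.20 thousand dollars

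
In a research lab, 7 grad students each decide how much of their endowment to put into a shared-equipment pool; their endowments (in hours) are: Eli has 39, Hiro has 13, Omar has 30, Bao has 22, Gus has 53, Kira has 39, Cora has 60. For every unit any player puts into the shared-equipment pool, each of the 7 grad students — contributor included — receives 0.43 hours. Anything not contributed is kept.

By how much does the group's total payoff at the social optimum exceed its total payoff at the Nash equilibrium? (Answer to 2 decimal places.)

514.56 hours

The private return per contributed unit is 0.43 < 1 for everyone, so the Nash equilibrium is zero contribution and the group total is Σ E_j = 39 + 13 + 30 + 22 + 53 + 39 + 60 = 256.
Each contributed unit returns 3.010 to the group, so the social optimum is full contribution by everyone: group total = 3.010 × 256 = 770.56.
Efficiency loss = (3.010 − 1) × 256 = 514.56.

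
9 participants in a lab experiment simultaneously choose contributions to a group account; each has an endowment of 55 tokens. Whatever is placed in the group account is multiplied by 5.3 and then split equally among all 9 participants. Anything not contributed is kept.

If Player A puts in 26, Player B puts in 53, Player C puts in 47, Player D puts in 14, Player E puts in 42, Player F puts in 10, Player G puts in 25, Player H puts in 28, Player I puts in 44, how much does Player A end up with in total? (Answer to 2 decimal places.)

199.19 tokens

Total contributed: 26 + 53 + 47 + 14 + 42 + 10 + 25 + 28 + 44 = 289.
Each receives 5.3 × 289 / 9 = 170.19 from the group account.
Player A keeps 55 − 26 = 29, so Player A's payoff is 29 + 170.19 = 199.19.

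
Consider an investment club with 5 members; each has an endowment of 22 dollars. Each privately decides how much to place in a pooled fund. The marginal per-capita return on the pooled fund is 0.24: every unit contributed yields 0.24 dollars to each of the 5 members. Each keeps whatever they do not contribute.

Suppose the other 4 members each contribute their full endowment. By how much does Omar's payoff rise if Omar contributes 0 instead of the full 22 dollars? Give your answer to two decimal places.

16.72 dollars

Switching from a contribution of 22 to 0 lets Omar keep an extra 22 dollars, but lowers the pooled fund by 22, which costs Omar their own share of that drop: 0.24 × 22 = 5.28.
Net gain = 22 − 5.28 = 16.72. The private return per contributed unit (0.24) is below 1, so free-riding is indeed the best response regardless of what the others do.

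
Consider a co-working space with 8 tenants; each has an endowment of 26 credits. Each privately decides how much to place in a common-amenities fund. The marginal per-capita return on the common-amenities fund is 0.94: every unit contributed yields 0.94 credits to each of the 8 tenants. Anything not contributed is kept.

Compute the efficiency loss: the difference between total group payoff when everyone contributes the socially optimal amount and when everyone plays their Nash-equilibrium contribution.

1356.16 credits

The private return per contributed unit is 0.94 < 1, so contributing 0 is dominant for every player. At the Nash equilibrium everyone keeps their 26, and the group total is 8 × 26 = 208.
Each contributed unit returns 7.520 to the group as a whole (0.94 to each of 8 players), which exceeds 1, so the social optimum is full contribution: group total = 7.520 × 208 = 1564.16.
Efficiency loss = 1564.16 − 208 = 1356.16.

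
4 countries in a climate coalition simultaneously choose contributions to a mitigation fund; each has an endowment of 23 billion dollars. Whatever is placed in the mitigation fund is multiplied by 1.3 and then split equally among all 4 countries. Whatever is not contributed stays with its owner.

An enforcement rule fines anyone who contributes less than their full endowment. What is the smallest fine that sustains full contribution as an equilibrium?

15.53 billion dollars

Given the others contribute fully, the best deviation is to contribute 0 (any partial contribution still incurs the fine and gives up units whose private return 0.3250 is below 1).
Deviating from 23 to 0 saves 23 billion dollars but forfeits the deviator's share of the drop in the mitigation fund: 1.3/4 × 23 = 7.47.
So the deviation gain is 23 − 7.47 = 15.53, and the fine must be at least 15.53 billion dollars to wipe it out.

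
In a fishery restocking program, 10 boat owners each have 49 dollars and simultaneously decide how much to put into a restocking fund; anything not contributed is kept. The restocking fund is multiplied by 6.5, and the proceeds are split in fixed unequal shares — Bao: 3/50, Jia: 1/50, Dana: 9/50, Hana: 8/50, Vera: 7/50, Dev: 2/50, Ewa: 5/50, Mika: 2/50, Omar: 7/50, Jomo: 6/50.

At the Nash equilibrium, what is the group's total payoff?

A player with share s gets back 6.5·s per unit contributed, so full contribution is dominant for anyone with s > 1/6.5 = 0.1538 and zero contribution is dominant for anyone below.
Dana and Hana are above the threshold, contributing 49 each; the remaining 8 contribute 0. Total contributed: 98.
The restocking fund pays out 6.5 × 98 = 637.00 in total (split across the unequal shares, but the aggregate is all that matters for the group sum).
The 8 free-riders keep 49 each, adding 392. Group total = 392 + 637.00 = 1029.00.

1029.00 dollars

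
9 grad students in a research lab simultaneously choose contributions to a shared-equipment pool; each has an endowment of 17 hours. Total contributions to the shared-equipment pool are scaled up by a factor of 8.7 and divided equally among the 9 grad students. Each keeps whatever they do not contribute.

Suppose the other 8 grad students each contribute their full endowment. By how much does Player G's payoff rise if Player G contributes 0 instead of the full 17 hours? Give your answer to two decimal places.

0.57 hours

Switching from a contribution of 17 to 0 lets Player G keep an extra 17 hours, but lowers the shared-equipment pool by 17, which costs Player G their own share of that drop: 8.7/9 × 17 = 16.43.
Net gain = 17 − 16.43 = 0.57. The private return per contributed unit (0.9667) is below 1, so free-riding is indeed the best response regardless of what the others do.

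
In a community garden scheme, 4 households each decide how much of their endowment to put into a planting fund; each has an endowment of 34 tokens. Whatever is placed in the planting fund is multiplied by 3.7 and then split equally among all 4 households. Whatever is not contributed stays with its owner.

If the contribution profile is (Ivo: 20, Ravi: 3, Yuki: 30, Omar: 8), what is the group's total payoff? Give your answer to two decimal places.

300.70 tokens

Total contributed: 20 + 3 + 30 + 8 = 61; total kept: 4 × 34 − 61 = 75.
The planting fund pays out 3.7 × 61 = 225.70 in aggregate.
Group total = 75 + 225.70 = 300.70.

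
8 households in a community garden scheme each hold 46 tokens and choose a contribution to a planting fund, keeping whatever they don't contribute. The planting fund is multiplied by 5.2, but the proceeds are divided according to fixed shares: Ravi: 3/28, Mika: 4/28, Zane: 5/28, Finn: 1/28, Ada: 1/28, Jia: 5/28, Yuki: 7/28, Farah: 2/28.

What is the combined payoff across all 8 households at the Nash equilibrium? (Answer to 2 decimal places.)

Player j's private return per contributed unit is 5.2 × (j's share). Contributing is weakly dominant for j when that share is at least 1/5.2 = 0.1923, and contributing 0 is dominant otherwise.
The only share above 0.1923 is Yuki's 7/28, contributing 46; the remaining 7 contribute 0. Total contributed: 46.
The planting fund pays out 5.2 × 46 = 239.20 in total (split across the unequal shares, but the aggregate is all that matters for the group sum).
The 7 free-riders keep 46 each, adding 322. Group total = 322 + 239.20 = 561.20.

561.20 tokens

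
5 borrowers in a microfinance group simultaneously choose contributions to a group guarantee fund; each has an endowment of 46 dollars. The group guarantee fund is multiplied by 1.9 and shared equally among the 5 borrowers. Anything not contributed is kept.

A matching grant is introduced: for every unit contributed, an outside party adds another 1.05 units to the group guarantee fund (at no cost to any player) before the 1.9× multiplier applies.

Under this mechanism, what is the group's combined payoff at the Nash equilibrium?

230.00 dollars

The effective private return is 1.9 × 2.05 / 5 = 0.7790, which is still under 1, so the mechanism doesn't change anyone's dominant strategy: zero contribution.
At the Nash equilibrium no one contributes; group total payoff = 5 × 46 = 230.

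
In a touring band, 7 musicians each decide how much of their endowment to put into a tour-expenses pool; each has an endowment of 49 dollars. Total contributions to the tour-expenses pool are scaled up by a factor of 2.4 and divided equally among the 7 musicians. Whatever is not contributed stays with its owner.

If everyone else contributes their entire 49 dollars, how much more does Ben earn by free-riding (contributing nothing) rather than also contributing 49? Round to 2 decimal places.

32.20 dollars

Switching from a contribution of 49 to 0 lets Ben keep an extra 49 dollars, but lowers the tour-expenses pool by 49, which costs Ben their own share of that drop: 2.4/7 × 49 = 16.80.
Net gain = 49 − 16.80 = 32.20. The private return per contributed unit (0.3429) is below 1, so free-riding is indeed the best response regardless of what the others do.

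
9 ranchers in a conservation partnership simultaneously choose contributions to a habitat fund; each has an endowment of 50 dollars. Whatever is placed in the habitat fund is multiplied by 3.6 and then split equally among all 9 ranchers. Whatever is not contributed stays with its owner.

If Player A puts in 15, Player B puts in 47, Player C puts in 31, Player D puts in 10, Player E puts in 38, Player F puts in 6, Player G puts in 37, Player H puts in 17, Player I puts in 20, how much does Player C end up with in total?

Total contributed: 15 + 47 + 31 + 10 + 38 + 6 + 37 + 17 + 20 = 221.
Each receives 3.6 × 221 / 9 = 88.40 from the habitat fund.
Player C keeps 50 − 31 = 19, so Player C's payoff is 19 + 88.40 = 107.40.

107.40 dollars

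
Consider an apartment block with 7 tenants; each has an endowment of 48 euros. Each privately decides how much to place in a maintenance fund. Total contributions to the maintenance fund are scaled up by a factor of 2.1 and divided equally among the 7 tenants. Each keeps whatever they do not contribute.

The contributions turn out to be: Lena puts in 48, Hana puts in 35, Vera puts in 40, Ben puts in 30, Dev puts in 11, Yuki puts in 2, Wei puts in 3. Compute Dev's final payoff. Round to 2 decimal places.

Total contributed: 48 + 35 + 40 + 30 + 11 + 2 + 3 = 169.
Each receives 2.1 × 169 / 7 = 50.70 from the maintenance fund.
Dev keeps 48 − 11 = 37, so Dev's payoff is 37 + 50.70 = 87.70.

87.70 euros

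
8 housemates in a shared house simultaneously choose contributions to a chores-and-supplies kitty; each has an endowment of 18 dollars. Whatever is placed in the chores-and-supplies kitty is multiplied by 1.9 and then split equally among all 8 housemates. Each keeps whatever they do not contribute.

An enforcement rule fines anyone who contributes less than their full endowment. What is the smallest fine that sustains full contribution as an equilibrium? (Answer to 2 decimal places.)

Given the others contribute fully, the best deviation is to contribute 0 (any partial contribution still incurs the fine and gives up units whose private return 0.2375 is below 1).
Deviating from 18 to 0 saves 18 dollars but forfeits the deviator's share of the drop in the chores-and-supplies kitty: 1.9/8 × 18 = 4.27.
So the deviation gain is 18 − 4.27 = 13.73, and the fine must be at least 13.73 dollars to wipe it out.

13.73 dollars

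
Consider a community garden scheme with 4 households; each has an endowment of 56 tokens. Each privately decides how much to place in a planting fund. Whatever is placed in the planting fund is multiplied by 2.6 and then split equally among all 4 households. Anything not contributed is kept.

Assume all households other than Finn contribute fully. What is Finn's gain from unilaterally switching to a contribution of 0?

Switching from a contribution of 56 to 0 lets Finn keep an extra 56 tokens, but lowers the planting fund by 56, which costs Finn their own share of that drop: 2.6/4 × 56 = 36.40.
Net gain = 56 − 36.40 = 19.60. The private return per contributed unit (0.6500) is below 1, so free-riding is indeed the best response regardless of what the others do.

19.60 tokens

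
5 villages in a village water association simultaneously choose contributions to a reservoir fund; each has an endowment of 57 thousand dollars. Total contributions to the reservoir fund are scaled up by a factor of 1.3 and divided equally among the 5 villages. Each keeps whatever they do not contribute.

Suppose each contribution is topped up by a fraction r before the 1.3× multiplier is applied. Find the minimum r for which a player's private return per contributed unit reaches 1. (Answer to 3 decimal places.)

With matching at rate r, one contributed unit becomes (1 + r) in the reservoir fund and returns 1.3 × (1 + r) / 5 to the contributor.
Setting this equal to 1: 1 + r = 5/1.3 = 3.8462.
So the minimum matching rate is r = 3.8462 − 1 = 2.846.

2.846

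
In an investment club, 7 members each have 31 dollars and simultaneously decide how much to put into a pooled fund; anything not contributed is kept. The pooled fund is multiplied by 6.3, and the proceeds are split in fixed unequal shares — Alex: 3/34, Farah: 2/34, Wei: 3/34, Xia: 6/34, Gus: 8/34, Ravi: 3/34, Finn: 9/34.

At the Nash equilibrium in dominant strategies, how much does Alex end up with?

For player j, contributing a unit is worthwhile iff 6.3 × (j's share) ≥ 1, i.e. iff j's share is at least 0.1587.
Xia, Gus and Finn are above the threshold, contributing 31 each; the remaining 4 contribute 0. Total contributed: 93.
Alex keeps 31 and receives 6.3 × 93 × 3/34 = 51.70 from the pooled fund, for a payoff of 82.70.

82.70 dollars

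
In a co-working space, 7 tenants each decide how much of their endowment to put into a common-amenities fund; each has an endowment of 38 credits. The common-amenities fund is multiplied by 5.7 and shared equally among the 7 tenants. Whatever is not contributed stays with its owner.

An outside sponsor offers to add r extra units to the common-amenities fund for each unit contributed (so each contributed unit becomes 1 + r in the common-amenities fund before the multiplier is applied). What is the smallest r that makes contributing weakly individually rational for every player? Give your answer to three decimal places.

0.228

With matching at rate r, one contributed unit becomes (1 + r) in the common-amenities fund and returns 5.7 × (1 + r) / 7 to the contributor.
Setting this equal to 1: 1 + r = 7/5.7 = 1.2281.
So the minimum matching rate is r = 1.2281 − 1 = 0.228.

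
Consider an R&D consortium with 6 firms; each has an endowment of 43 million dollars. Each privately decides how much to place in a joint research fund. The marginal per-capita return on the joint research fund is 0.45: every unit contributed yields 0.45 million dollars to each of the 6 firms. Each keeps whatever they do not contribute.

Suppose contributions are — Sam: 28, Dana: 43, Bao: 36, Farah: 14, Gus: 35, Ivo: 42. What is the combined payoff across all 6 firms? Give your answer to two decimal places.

Total contributed: 28 + 43 + 36 + 14 + 35 + 42 = 198; total kept: 6 × 43 − 198 = 60.
The joint research fund pays out 0.45 × 6 × 198 = 534.60 in aggregate.
Group total = 60 + 534.60 = 594.60.

594.60 million dollars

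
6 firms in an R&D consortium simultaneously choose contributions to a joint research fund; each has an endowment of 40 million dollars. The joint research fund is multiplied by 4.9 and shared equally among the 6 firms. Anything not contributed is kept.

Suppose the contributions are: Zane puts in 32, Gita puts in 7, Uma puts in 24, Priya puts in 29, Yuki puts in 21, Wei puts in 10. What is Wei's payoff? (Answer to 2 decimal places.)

Total contributed: 32 + 7 + 24 + 29 + 21 + 10 = 123.
Each receives 4.9 × 123 / 6 = 100.45 from the joint research fund.
Wei keeps 40 − 10 = 30, so Wei's payoff is 30 + 100.45 = 130.45.

130.45 million dollars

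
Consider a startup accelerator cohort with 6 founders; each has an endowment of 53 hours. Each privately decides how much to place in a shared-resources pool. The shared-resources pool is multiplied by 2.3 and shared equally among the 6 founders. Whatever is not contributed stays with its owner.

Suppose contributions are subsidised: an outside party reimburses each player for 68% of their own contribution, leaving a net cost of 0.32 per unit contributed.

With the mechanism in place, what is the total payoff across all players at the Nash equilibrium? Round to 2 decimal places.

947.64 hours

With the mechanism, a contributed unit returns (2.3/6) / 0.32 = 1.1979 per unit of net cost to the contributor — now above 1 — so contributing fully is weakly dominant for every player.
So the Nash equilibrium is full contribution by all 6; the group earns 6 × (53 × 0.68 + 2.3 × 53) = 947.64.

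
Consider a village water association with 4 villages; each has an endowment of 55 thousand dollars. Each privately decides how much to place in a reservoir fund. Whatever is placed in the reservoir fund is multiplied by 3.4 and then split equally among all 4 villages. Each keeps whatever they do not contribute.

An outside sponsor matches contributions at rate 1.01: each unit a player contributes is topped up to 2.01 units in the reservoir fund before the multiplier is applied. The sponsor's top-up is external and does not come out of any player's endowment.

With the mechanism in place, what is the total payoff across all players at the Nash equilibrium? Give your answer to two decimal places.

With the mechanism, a contributed unit returns 3.4 × 2.01 / 4 = 1.7085 per unit of net cost to the contributor — now above 1 — so contributing fully is weakly dominant for every player.
At the Nash equilibrium everyone contributes 55. Group total payoff = 3.4 × 2.01 × 220 = 1503.48.

1503.48 thousand dollars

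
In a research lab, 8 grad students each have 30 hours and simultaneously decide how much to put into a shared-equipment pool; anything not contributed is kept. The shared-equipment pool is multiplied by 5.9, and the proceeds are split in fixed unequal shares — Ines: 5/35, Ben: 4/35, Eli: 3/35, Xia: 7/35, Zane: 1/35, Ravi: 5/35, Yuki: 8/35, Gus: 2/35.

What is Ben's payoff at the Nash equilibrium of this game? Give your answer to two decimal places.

Each unit j contributes comes back to j as 5.9 × (j's share), so j prefers to contribute only if that share exceeds 1/5.9 = 0.1695; otherwise keeping the unit dominates.
The shares above 0.1695 belong to Xia and Yuki, contributing 30 each; the remaining 6 contribute 0. Total contributed: 60.
Ben keeps 30 and receives 5.9 × 60 × 4/35 = 40.46 from the shared-equipment pool, for a payoff of 70.46.

70.46 hours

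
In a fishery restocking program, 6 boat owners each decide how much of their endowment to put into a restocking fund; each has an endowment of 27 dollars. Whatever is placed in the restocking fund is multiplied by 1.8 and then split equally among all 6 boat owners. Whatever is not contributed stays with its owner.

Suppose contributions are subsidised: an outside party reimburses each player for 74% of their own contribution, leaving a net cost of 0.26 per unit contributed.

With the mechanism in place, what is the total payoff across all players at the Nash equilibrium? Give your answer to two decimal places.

411.48 dollars

With the mechanism, a contributed unit returns (1.8/6) / 0.26 = 1.1538 per unit of net cost to the contributor — now above 1 — so contributing fully is weakly dominant for every player.
At the Nash equilibrium everyone contributes 27. Group total payoff = 6 × (27 × 0.74 + 1.8 × 27) = 411.48.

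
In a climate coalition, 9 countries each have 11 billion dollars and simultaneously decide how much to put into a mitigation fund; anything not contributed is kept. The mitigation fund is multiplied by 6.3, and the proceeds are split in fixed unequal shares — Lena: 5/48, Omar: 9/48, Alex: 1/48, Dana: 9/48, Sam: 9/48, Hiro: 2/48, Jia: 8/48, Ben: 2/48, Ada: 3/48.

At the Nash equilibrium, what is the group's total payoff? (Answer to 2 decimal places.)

For player j, contributing a unit is worthwhile iff 6.3 × (j's share) ≥ 1, i.e. iff j's share is at least 0.1587.
Omar, Dana, Sam and Jia clear that bar, contributing 11 each; the remaining 5 contribute 0. Total contributed: 44.
The mitigation fund pays out 6.3 × 44 = 277.20 in total (split across the unequal shares, but the aggregate is all that matters for the group sum).
The 5 free-riders keep 11 each, adding 55. Group total = 55 + 277.20 = 332.20.

332.20 billion dollars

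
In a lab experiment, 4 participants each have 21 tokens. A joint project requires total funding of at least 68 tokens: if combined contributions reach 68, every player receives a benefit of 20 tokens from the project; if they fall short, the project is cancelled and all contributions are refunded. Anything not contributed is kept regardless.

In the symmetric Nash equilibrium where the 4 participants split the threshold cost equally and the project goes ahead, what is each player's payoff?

24 tokens

Equal share of the threshold: 68/4 = 17.
At this profile no one gains by cutting their contribution: any cut drops the total below 68, the project is cancelled, contributions are refunded, and the deviator ends with 21, which is less than 21 − 17 + 20 = 24. Contributing more than 17 just wastes the excess. So contributing exactly 17 is a best response.
Each player's payoff: 21 − 17 + 20 = 24.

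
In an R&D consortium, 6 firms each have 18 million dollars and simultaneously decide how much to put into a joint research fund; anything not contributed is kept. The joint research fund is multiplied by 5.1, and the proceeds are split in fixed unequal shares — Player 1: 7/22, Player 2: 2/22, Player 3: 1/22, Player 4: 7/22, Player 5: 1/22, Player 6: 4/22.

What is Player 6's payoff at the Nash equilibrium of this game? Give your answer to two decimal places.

51.38 million dollars

For player j, contributing a unit is worthwhile iff 5.1 × (j's share) ≥ 1, i.e. iff j's share is at least 0.1961.
Player 1 and Player 4 are above the threshold, contributing 18 each; the remaining 4 contribute 0. Total contributed: 36.
Player 6 keeps 18 and receives 5.1 × 36 × 4/22 = 33.38 from the joint research fund, for a payoff of 51.38.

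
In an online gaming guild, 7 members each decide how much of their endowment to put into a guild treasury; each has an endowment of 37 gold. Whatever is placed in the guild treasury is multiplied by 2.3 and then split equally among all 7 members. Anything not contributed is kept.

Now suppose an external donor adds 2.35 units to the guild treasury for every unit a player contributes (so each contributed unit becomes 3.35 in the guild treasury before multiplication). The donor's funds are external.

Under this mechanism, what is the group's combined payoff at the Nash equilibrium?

1995.60 gold

The effective private return per unit is now 2.3 × 3.35 / 7 = 1.1007 > 1, so every player's dominant strategy flips to full contribution.
So the Nash equilibrium is full contribution by all 7; the group earns 2.3 × 3.35 × 259 = 1995.60.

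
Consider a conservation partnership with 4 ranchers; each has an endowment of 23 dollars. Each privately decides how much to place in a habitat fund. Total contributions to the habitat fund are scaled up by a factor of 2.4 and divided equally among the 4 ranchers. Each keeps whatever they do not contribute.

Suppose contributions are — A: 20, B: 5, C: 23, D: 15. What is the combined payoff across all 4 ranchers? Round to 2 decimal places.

Total contributed: 20 + 5 + 23 + 15 = 63; total kept: 4 × 23 − 63 = 29.
The habitat fund pays out 2.4 × 63 = 151.20 in aggregate.
Group total = 29 + 151.20 = 180.20.

180.20 dollars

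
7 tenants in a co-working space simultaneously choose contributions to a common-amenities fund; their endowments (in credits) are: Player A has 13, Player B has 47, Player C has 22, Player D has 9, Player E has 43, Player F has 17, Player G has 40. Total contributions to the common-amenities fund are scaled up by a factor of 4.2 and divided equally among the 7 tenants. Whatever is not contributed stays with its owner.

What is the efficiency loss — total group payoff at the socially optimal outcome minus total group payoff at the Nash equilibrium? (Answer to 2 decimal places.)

The private return per contributed unit is 4.2/7 = 0.6000 < 1 for every player regardless of endowment, so the Nash equilibrium is zero contribution and the group total is Σ E_j = 13 + 47 + 22 + 9 + 43 + 17 + 40 = 191.
Each contributed unit returns 4.200 to the group, so the social optimum is full contribution by everyone: group total = 4.200 × 191 = 802.20.
Efficiency loss = (4.200 − 1) × 191 = 611.20.

611.20 credits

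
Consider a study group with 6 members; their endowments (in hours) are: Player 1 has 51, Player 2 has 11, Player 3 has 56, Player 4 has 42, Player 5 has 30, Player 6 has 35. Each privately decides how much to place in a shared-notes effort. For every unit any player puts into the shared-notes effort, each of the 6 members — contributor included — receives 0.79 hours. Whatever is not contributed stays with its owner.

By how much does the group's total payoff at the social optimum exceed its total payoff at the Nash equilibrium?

The private return per contributed unit is 0.79 < 1 for everyone, so the Nash equilibrium is zero contribution and the group total is Σ E_j = 51 + 11 + 56 + 42 + 30 + 35 = 225.
Each contributed unit returns 4.740 to the group, so the social optimum is full contribution by everyone: group total = 4.740 × 225 = 1066.50.
Efficiency loss = (4.740 − 1) × 225 = 841.50.

841.50 hours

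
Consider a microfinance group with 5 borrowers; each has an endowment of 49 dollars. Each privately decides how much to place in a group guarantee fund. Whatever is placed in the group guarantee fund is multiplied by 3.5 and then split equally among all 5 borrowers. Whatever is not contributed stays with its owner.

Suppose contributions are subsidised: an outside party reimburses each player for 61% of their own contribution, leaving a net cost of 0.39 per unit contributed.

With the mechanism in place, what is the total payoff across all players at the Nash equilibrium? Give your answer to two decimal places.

Under the mechanism each unit contributed yields (3.5/5) / 0.39 = 1.7949 back to its contributor per unit of net cost, which exceeds 1, making full contribution the dominant choice for everyone.
At the Nash equilibrium everyone contributes 49. Group total payoff = 5 × (49 × 0.61 + 3.5 × 49) = 1006.95.

1006.95 dollars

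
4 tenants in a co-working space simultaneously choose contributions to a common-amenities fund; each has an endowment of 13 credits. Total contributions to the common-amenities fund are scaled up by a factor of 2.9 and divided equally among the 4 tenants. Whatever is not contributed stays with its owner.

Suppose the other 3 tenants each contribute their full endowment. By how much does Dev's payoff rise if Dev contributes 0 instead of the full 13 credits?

Switching from a contribution of 13 to 0 lets Dev keep an extra 13 credits, but lowers the common-amenities fund by 13, which costs Dev their own share of that drop: 2.9/4 × 13 = 9.42.
Net gain = 13 − 9.42 = 3.58. The private return per contributed unit (0.7250) is below 1, so free-riding is indeed the best response regardless of what the others do.

3.58 credits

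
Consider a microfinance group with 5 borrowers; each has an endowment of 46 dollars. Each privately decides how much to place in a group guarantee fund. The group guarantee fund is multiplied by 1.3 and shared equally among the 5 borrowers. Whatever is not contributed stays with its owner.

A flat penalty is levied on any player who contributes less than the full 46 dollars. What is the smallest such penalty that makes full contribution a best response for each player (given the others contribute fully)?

Given the others contribute fully, the best deviation is to contribute 0 (any partial contribution still incurs the fine and gives up units whose private return 0.2600 is below 1).
Deviating from 46 to 0 saves 46 dollars but forfeits the deviator's share of the drop in the group guarantee fund: 1.3/5 × 46 = 11.96.
So the deviation gain is 46 − 11.96 = 34.04, and the fine must be at least 34.04 dollars to wipe it out.

34.04 dollars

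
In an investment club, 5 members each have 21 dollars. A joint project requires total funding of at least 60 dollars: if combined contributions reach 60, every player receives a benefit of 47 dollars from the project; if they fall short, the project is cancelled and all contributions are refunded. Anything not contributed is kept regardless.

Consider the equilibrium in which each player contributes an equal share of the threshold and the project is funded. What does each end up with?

Equal share of the threshold: 60/5 = 12.
At this profile no one gains by cutting their contribution: any cut drops the total below 60, the project is cancelled, contributions are refunded, and the deviator ends with 21, which is less than 21 − 12 + 47 = 56. Contributing more than 12 just wastes the excess. So contributing exactly 12 is a best response.
Each player's payoff: 21 − 12 + 47 = 56.

56 dollars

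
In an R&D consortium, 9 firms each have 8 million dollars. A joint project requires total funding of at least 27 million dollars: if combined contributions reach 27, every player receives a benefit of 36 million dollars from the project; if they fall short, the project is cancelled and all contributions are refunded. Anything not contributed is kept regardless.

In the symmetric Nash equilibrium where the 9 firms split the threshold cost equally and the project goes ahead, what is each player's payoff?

41 million dollars

Equal share of the threshold: 27/9 = 3.
At this profile no one gains by cutting their contribution: any cut drops the total below 27, the project is cancelled, contributions are refunded, and the deviator ends with 8, which is less than 8 − 3 + 36 = 41. Contributing more than 3 just wastes the excess. So contributing exactly 3 is a best response.
Each player's payoff: 8 − 3 + 36 = 41.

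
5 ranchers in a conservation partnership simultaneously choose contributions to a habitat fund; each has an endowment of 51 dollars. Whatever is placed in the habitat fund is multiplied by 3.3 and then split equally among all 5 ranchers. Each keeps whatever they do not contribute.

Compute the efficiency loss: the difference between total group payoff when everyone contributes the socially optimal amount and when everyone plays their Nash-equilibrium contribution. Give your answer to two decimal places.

Each contributed unit returns 3.3/5 = 0.6600 to its contributor — below 1 — so contributing 0 is dominant for every player. At the Nash equilibrium everyone keeps their 51, and the group total is 5 × 51 = 255.
Each contributed unit returns 3.300 to the group as a whole (0.6600 to each of 5 players), which exceeds 1, so the social optimum is full contribution: group total = 3.300 × 255 = 841.50.
Efficiency loss = 841.50 − 255 = 586.50.

586.50 dollars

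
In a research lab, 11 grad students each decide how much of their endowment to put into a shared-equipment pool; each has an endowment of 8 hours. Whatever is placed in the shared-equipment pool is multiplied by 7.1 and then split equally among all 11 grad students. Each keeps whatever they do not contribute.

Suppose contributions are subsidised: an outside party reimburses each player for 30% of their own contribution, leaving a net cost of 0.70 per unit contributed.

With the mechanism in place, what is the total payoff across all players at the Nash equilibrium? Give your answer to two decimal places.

With the mechanism, a contributed unit returns (7.1/11) / 0.70 = 0.9221 per unit of net cost — still below 1 — so contributing 0 remains dominant for every player.
Everyone keeps their endowment and the group total is 11 × 8 = 88.

88.00 hours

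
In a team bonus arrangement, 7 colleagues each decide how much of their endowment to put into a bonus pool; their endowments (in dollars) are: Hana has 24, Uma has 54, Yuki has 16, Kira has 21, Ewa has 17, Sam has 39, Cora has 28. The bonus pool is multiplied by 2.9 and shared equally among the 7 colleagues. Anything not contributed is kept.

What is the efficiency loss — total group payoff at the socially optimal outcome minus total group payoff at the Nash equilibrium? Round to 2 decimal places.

The private return per contributed unit is 2.9/7 = 0.4143 < 1 for every player regardless of endowment, so the Nash equilibrium is zero contribution and the group total is Σ E_j = 24 + 54 + 16 + 21 + 17 + 39 + 28 = 199.
Each contributed unit returns 2.900 to the group, so the social optimum is full contribution by everyone: group total = 2.900 × 199 = 577.10.
Efficiency loss = (2.900 − 1) × 199 = 378.10.

378.10 dollars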